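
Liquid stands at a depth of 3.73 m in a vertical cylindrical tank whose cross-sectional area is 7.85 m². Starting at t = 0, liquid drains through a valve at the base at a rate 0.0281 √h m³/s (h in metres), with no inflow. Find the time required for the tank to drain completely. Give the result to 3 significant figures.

1080 s

With no inflow, A dh/dt = −0.0281 √h.
Separate and integrate: 2(√h − √h₀) = −(0.0281/A) t.
Set h = 0: 2√h₀ = (0.0281/A) t_empty ⇒ t_empty = 2A√h₀/0.0281.
t_empty = 2·7.85·√3.73/0.0281 = 15.700·1.9313/0.0281 = 1079.1 s.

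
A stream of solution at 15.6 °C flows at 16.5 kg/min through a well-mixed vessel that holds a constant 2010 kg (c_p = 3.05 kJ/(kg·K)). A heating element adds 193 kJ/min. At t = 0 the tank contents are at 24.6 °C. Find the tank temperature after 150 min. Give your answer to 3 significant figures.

20.9 °C

M c_p dT/dt = ṁ c_p (T_in − T) + Q̇.
τ = M/ṁ = 121.82 min; T_ss = T_in + Q̇/(ṁ c_p) = 15.6 + 193/(16.5·3.05) = 19.435 °C.
T approaches T_ss exponentially: T(t) = T_ss + (T₀ − T_ss) e^(−t/τ).
T(150) = 19.435 + (5.1649)·e^(−150/121.82) = 19.435 + (5.1649)·0.29190 = 20.943 °C.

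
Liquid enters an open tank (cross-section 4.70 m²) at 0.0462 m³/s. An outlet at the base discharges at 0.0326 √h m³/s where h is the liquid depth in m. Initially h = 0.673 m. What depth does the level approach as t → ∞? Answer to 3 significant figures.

2.01 m

Accumulation of liquid (constant cross-section A): A dh/dt = Q_in − 0.0326 √h. At steady state dh/dt = 0:
Q_in = 0.0326 √h_ss ⇒ √h_ss = 0.0462/0.0326 = 1.4172.
h_ss = 1.4172² = 2.0084 m. (Since h₀ = 0.673 m < h_ss, the level will rise toward this value.)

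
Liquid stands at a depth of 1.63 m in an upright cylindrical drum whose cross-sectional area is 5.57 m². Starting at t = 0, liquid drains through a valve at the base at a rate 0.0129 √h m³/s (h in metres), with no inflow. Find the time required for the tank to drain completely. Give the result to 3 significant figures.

A dh/dt = −Q_out = −0.0129 √h.
∫ h^(−1/2) dh = −(0.0129/A) ∫ dt, giving 2√h = 2√h₀ − (0.0129/A) t.
Set h = 0: 2√h₀ = (0.0129/A) t_empty ⇒ t_empty = 2A√h₀/0.0129.
t_empty = 2·5.57·√1.63/0.0129 = 11.140·1.2767/0.0129 = 1102.5 s.

1100 s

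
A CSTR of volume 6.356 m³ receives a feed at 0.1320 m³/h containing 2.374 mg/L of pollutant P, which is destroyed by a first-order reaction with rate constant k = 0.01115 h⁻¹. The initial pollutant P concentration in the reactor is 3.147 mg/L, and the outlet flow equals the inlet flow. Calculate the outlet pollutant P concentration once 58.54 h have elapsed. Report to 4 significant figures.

Species balance: V dC/dt = Q C_in − Q C − k V C.
This is linear with rate a = Q/V + k = 0.0319178 h⁻¹.
C_ss = Q C_in/(Q + kV) = 1.54468 mg/L; C(t) = C_ss + (C₀ − C_ss) e^(−a t).
C(58.54) = 1.54468 + (1.60232)·e^(−0.0319178·58.54) = 1.54468 + (1.60232)·0.154360 = 1.79201 mg/L.

1.792 mg/L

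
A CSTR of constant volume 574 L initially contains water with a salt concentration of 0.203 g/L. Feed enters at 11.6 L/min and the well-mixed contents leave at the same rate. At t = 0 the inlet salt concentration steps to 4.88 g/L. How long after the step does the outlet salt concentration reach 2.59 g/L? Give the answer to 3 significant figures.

Mass balance on the solute (V constant): V dC/dt = Q(C_in − C), so τ = V/Q = 49.483 min.
C(t) = C_in + (C₀ − C_in) e^(−t/τ). Set C = 2.59 and solve for t:
e^(−t/τ) = (C − C_in)/(C₀ − C_in) = (2.59 − 4.88)/(0.203 − 4.88) = 0.48963
t = −τ ln(…) = 49.483 × 0.71411 = 35.336 min.

35.3 min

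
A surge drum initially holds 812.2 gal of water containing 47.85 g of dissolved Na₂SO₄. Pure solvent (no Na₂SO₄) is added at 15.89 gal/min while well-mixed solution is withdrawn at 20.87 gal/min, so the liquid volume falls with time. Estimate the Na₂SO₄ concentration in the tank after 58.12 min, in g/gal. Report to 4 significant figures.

0.01444 g/gal

Total volume: dV/dt = Q_in − Q_out = -4.98000 gal/min, so V(t) = 812.2 − 4.98000 t and V(58.12) = 522.762 gal.
Species balance (pure solvent in): dm/dt = −Q_out · m/V(t).
Separate: dm/m = −Q_out dt/V(t) ⇒ ln(m/m₀) = −(Q_out/(Q_in−Q_out)) ln(V/V₀).
m = m₀ (V₀/V)^(Q_out/(Q_in−Q_out)) = 47.85 × (812.2/522.762)^(-4.19076) = 7.54994 g.
C = m/V = 7.54994/522.762 = 0.0144424 g/gal.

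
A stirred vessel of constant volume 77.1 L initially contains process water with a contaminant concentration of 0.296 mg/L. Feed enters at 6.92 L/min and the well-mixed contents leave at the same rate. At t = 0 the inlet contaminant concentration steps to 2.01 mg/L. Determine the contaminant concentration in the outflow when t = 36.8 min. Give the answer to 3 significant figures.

1.95 mg/L

Mass balance on the solute (V constant): V dC/dt = Q(C_in − C).
Time constant τ = V/Q = 77.1/6.92 = 11.142 min.
C approaches C_in exponentially: C(t) = C_in + (C₀ − C_in) e^(−t/τ).
C(36.8) = 2.01 + (0.296 − 2.01)·e^(−36.8/11.142) = 2.01 + (-1.7140)·0.036775 = 1.9470 mg/L.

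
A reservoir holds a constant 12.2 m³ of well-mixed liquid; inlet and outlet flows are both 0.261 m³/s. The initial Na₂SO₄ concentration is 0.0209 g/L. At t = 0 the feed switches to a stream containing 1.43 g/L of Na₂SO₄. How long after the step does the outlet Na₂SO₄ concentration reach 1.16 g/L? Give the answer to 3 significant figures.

Accumulation = in − out for the solute gives V dC/dt = Q(C_in − C), so τ = V/Q = 46.743 s.
C(t) = C_in + (C₀ − C_in) e^(−t/τ). Set C = 1.16 and solve for t:
e^(−t/τ) = (C − C_in)/(C₀ − C_in) = (1.16 − 1.43)/(0.0209 − 1.43) = 0.19161
t = −τ ln(…) = 46.743 × 1.6523 = 77.233 s.

77.2 s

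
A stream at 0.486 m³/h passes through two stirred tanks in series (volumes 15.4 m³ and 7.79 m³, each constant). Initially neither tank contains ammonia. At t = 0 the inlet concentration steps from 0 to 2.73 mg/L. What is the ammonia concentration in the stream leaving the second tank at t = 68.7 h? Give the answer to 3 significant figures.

2.14 mg/L

Each tank obeys Vᵢ dCᵢ/dt = Q(Cᵢ₋₁ − Cᵢ), so τᵢ = Vᵢ/Q.
τ₁ = 15.4/0.486 = 31.687 h; τ₂ = 7.79/0.486 = 16.029 h.
Tank 1: C₁ = C_in(1 − e^(−t/τ₁)). Tank 2 (τ₁ ≠ τ₂): C₂ = C_in[1 − (τ₁ e^(−t/τ₁) − τ₂ e^(−t/τ₂))/(τ₁ − τ₂)].
At t = 68.7: e^(−t/τ₁) = 0.11440, e^(−t/τ₂) = 0.013759.
C₂ = 2.73·[1 − (31.687·0.11440 − 16.029·0.013759)/(15.658)] = 2.73·0.78258 = 2.1364 mg/L.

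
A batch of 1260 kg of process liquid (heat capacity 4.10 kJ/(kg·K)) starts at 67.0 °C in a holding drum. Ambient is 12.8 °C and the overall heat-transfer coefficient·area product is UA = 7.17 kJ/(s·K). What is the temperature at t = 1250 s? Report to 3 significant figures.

M c_p dT/dt = −UA(T − T_amb).
dT/dt = (T_ss − T)/τ with T_ss = T_amb = 12.800 °C, τ = M c_p/UA = 1260·4.10/7.17 = 720.50 s.
Solution: T(t) = T_ss + (T₀ − T_ss) e^(−t/τ).
T(1250) = 12.800 + (54.200)·0.17642 = 22.362 °C.

22.4 °C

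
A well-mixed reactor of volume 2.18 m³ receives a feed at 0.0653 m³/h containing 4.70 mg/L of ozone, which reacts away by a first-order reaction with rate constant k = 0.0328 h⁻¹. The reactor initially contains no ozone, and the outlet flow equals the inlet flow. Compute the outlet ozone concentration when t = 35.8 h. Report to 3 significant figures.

Species balance: V dC/dt = Q C_in − Q C − k V C.
dC/dt = (Q/V) C_in − (Q/V + k) C; effective rate a = Q/V + k = 0.029954 + 0.0328 = 0.062754 h⁻¹.
C_ss = Q C_in/(Q + kV) = 2.2434 mg/L; C(t) = C_ss + (C₀ − C_ss) e^(−a t).
C(35.8) = 2.2434 + (-2.2434)·e^(−0.062754·35.8) = 2.2434 + (-2.2434)·0.10576 = 2.0062 mg/L.

2.01 mg/L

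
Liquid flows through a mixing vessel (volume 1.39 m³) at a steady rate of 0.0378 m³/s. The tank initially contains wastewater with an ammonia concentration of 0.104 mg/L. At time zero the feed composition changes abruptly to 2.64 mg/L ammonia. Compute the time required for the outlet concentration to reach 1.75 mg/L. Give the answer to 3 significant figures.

Unsteady species balance (constant V, well mixed): V dC/dt = Q(C_in − C), so τ = V/Q = 36.772 s.
C(t) = C_in + (C₀ − C_in) e^(−t/τ). Set C = 1.75 and solve for t:
e^(−t/τ) = (C − C_in)/(C₀ − C_in) = (1.75 − 2.64)/(0.104 − 2.64) = 0.35095
t = −τ ln(…) = 36.772 × 1.0471 = 38.505 s.

38.5 s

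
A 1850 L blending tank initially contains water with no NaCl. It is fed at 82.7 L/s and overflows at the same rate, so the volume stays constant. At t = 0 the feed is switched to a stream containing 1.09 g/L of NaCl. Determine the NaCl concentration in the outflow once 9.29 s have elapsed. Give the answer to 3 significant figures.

0.370 g/L

Transient balance on the dissolved component: V dC/dt = Q(C_in − C).
So dC/dt = (C_in − C)/τ with τ = V/Q = 1850/82.7 = 22.370 s.
C approaches C_in exponentially: C(t) = C_in + (C₀ − C_in) e^(−t/τ).
C(9.29) = 1.09 + (0 − 1.09)·e^(−9.29/22.370) = 1.09 + (-1.0900)·0.66015 = 0.37044 g/L.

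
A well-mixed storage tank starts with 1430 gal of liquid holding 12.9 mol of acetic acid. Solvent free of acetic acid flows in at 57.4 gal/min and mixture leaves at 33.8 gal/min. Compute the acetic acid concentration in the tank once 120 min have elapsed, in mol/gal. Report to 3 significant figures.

0.000633 mol/gal

Total volume: dV/dt = Q_in − Q_out = 23.600 gal/min, so V(t) = 1430 + 23.600 t and V(120) = 4262.0 gal.
No acetic acid enters, so dm/dt = −Q_out · (m/V).
Separate: dm/m = −Q_out dt/V(t) ⇒ ln(m/m₀) = −(Q_out/(Q_in−Q_out)) ln(V/V₀).
m = m₀ (V₀/V)^(Q_out/(Q_in−Q_out)) = 12.9 × (1430/4262.0)^(1.4322) = 2.6998 mol.
C = m/V = 2.6998/4262.0 = 0.00063345 mol/gal.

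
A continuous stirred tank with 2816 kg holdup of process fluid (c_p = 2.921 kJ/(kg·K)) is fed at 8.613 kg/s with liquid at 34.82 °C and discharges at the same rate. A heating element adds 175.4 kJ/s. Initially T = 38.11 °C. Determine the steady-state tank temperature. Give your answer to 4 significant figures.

M c_p dT/dt = ṁ c_p (T_in − T) + Q̇.
At steady state dT/dt = 0 ⇒ T_ss = T_in + Q̇/(ṁ c_p) = 34.82 + 175.4/(8.613·2.921) = 41.7918 °C.

41.79 °C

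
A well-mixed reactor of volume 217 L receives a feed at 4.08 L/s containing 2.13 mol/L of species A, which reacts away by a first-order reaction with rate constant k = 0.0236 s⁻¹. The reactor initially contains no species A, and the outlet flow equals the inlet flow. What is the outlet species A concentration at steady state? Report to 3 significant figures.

0.944 mol/L

Species balance: V dC/dt = Q C_in − Q C − k V C.
At steady state: 0 = Q C_in − (Q + kV) C_ss, so C_ss = Q C_in/(Q + kV).
C_ss = 4.08·2.13/(4.08 + 0.0236·217) = 8.6904/9.2012 = 0.94449 mol/L.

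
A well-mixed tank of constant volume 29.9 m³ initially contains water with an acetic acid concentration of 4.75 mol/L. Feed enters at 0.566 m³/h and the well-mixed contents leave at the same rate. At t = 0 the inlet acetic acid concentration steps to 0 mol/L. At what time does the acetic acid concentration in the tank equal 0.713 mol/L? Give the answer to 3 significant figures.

100 h

Species balance: V dC/dt = Q(C_in − C) ⇒ τ = V/Q = 52.827 h.
C(t) = C_in + (C₀ − C_in) e^(−t/τ). Set C = 0.713 and solve for t:
e^(−t/τ) = (C − C_in)/(C₀ − C_in) = (0.713 − 0)/(4.75 − 0) = 0.15011
t = −τ ln(…) = 52.827 × 1.8964 = 100.18 h.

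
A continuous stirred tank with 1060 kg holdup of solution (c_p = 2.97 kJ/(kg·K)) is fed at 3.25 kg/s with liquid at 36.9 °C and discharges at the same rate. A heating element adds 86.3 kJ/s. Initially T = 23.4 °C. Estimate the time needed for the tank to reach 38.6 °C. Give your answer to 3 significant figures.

First-law balance (no shaft work): M c_p dT/dt = ṁ c_p (T_in − T) + 86.3.
τ = M/ṁ = 326.15 s; T_ss = T_in + Q̇/(ṁ c_p) = 45.841 °C.
T(t) = T_ss + (T₀ − T_ss) e^(−t/τ). Set T = 38.6:
e^(−t/τ) = (38.6 − 45.841)/(23.4 − 45.841) = 0.32266
t = −326.15 · ln(0.32266) = 368.93 s.

369 s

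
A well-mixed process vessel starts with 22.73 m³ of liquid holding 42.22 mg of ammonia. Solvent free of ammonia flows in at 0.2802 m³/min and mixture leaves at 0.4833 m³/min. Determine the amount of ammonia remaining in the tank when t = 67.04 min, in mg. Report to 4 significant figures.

Let m(t) be the amount of ammonia. Volume: V(t) = V₀ + (Q_in − Q_out) t = 22.73 − 0.203100 t; V(67.04) = 9.11418 m³.
No ammonia enters, so dm/dt = −Q_out · (m/V).
Separate: dm/m = −Q_out dt/V(t) ⇒ ln(m/m₀) = −(Q_out/(Q_in−Q_out)) ln(V/V₀).
m = m₀ (V₀/V)^(Q_out/(Q_in−Q_out)) = 42.22 × (22.73/9.11418)^(-2.37962) = 4.79834 mg.

4.798 mg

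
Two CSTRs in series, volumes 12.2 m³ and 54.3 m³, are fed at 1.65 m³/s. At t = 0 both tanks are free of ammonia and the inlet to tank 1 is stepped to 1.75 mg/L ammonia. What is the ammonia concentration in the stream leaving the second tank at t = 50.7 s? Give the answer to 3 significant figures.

Species balance on tank i: dCᵢ/dt = (Cᵢ₋₁ − Cᵢ)/τᵢ with τᵢ = Vᵢ/Q.
τ₁ = 12.2/1.65 = 7.3939 s; τ₂ = 54.3/1.65 = 32.909 s.
Tank 1: C₁ = C_in(1 − e^(−t/τ₁)). Tank 2 (τ₁ ≠ τ₂): C₂ = C_in[1 − (τ₁ e^(−t/τ₁) − τ₂ e^(−t/τ₂))/(τ₁ − τ₂)].
At t = 50.7: e^(−t/τ₁) = 0.0010521, e^(−t/τ₂) = 0.21425.
C₂ = 1.75·[1 − (7.3939·0.0010521 − 32.909·0.21425)/(-25.515)] = 1.75·0.72397 = 1.2669 mg/L.

1.27 mg/L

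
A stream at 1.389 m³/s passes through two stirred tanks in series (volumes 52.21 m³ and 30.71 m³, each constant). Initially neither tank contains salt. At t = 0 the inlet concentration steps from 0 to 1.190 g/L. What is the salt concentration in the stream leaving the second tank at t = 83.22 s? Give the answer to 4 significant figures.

Each tank obeys Vᵢ dCᵢ/dt = Q(Cᵢ₋₁ − Cᵢ), so τᵢ = Vᵢ/Q.
τ₁ = 52.21/1.389 = 37.5882 s; τ₂ = 30.71/1.389 = 22.1094 s.
Solving the cascade with C₁(0)=C₂(0)=0 gives C₂(t) = C_in[1 − (τ₁ e^(−t/τ₁) − τ₂ e^(−t/τ₂))/(τ₁ − τ₂)].
At t = 83.22: e^(−t/τ₁) = 0.109263, e^(−t/τ₂) = 0.0231907.
C₂ = 1.190·[1 − (37.5882·0.109263 − 22.1094·0.0231907)/(15.4788)] = 1.190·0.767793 = 0.913673 g/L.

0.9137 g/L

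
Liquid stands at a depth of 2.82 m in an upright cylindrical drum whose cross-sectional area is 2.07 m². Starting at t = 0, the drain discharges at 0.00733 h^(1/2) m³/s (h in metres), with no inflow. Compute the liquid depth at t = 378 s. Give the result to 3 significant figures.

1.02 m

Unsteady balance on liquid volume: A dh/dt = −0.00733 √h.
Separate and integrate: 2(√h − √h₀) = −(0.00733/A) t.
√h = √2.82 − 0.00733·378/(2·2.07) = 1.6793 − 0.66926 = 1.0100.
h = 1.0100² = 1.0201 m.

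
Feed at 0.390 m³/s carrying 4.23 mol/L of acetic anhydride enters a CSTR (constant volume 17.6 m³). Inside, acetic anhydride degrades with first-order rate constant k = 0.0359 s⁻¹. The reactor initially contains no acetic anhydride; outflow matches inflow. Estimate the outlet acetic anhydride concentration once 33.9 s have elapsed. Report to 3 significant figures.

1.39 mol/L

V dC/dt = Q(C_in − C) − k V C.
dC/dt = (Q/V) C_in − (Q/V + k) C; effective rate a = Q/V + k = 0.022159 + 0.0359 = 0.058059 s⁻¹.
C_ss = Q C_in/(Q + kV) = 1.6144 mol/L; C(t) = C_ss + (C₀ − C_ss) e^(−a t).
C(33.9) = 1.6144 + (-1.6144)·e^(−0.058059·33.9) = 1.6144 + (-1.6144)·0.13971 = 1.3889 mol/L.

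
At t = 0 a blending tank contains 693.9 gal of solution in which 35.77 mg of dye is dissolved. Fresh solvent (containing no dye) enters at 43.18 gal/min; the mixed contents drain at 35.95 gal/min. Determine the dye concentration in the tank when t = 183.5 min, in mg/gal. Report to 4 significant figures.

8.709e-05 mg/gal

Total volume: dV/dt = Q_in − Q_out = 7.23000 gal/min, so V(t) = 693.9 + 7.23000 t and V(183.5) = 2020.60 gal.
Solute balance: dm/dt = 0 − Q_out C = −Q_out m/V(t).
dm/m = −Q_out dt/(V₀ + 7.23000 t); integrating gives ln(m/m₀) = −(Q_out/(Q_in−Q_out)) ln(V/V₀).
m = m₀ (V₀/V)^(Q_out/(Q_in−Q_out)) = 35.77 × (693.9/2020.60)^(4.97234) = 0.175969 mg.
C = m/V = 0.175969/2020.60 = 8.70874e-05 mg/gal.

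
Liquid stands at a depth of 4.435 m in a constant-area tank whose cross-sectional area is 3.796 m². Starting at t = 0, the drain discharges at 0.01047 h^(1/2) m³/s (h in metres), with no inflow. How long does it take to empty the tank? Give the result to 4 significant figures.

1527 s

A dh/dt = −Q_out = −0.01047 √h.
Separate and integrate: 2(√h − √h₀) = −(0.01047/A) t.
Tank is empty when √h = 0: t_empty = 2A√h₀/0.01047.
t_empty = 2·3.796·√4.435/0.01047 = 7.59200·2.10594/0.01047 = 1527.06 s.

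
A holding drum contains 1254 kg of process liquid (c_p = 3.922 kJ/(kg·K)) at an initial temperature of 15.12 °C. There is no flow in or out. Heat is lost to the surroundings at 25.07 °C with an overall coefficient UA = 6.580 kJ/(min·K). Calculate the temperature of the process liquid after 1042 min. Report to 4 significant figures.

Lumped-capacitance energy balance: M c_p dT/dt = UA(T_amb − T).
dT/dt = (T_ss − T)/τ with T_ss = T_amb = 25.0700 °C, τ = M c_p/UA = 1254·3.922/6.580 = 747.445 min.
T approaches T_ss exponentially: T(t) = T_ss + (T₀ − T_ss) e^(−t/τ).
T(1042) = 25.0700 + (-9.95000)·0.248061 = 22.6018 °C.

22.60 °C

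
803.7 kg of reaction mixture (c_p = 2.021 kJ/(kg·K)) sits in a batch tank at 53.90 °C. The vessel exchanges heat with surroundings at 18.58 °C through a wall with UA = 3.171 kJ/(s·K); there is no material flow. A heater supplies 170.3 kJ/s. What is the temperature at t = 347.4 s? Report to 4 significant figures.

First-law balance (no shaft work): M c_p dT/dt = −UA(T − T_amb) + Q̇.
dT/dt = (T_ss − T)/τ with T_ss = T_amb + Q̇/UA = 18.58 + 170.3/3.171 = 72.2855 °C, τ = M c_p/UA = 803.7·2.021/3.171 = 512.229 s.
Integrating: T(t) = T_ss + (T₀ − T_ss) e^(−t/τ).
T(347.4) = 72.2855 + (-18.3855)·0.507523 = 62.9544 °C.

62.95 °C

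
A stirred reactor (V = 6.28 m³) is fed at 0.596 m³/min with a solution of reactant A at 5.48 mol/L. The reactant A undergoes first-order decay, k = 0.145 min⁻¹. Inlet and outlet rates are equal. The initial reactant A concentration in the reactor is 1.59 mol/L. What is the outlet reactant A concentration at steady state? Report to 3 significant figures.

V dC/dt = Q(C_in − C) − k V C.
Steady state (dC/dt = 0): C_ss = Q C_in/(Q + kV) = C_in/(1 + kV/Q).
C_ss = 0.596·5.48/(0.596 + 0.145·6.28) = 3.2661/1.5066 = 2.1678 mol/L.

2.17 mol/L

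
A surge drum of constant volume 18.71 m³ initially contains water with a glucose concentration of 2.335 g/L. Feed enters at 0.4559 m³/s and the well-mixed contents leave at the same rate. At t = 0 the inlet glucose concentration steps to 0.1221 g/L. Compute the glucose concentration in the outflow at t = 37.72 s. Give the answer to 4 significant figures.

Species balance on the tank: V dC/dt = Q(C_in − C).
So dC/dt = (C_in − C)/τ with τ = V/Q = 18.71/0.4559 = 41.0397 s.
Solution: C(t) = C_in + (C₀ − C_in) e^(−t/τ).
C(37.72) = 0.1221 + (2.335 − 0.1221)·e^(−37.72/41.0397) = 0.1221 + (2.21290)·0.398874 = 1.00477 g/L.

1.005 g/L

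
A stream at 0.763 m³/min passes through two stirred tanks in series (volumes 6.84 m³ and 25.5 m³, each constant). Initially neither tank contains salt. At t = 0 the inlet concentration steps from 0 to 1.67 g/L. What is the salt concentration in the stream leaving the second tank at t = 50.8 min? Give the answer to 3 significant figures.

1.17 g/L

Species balance on tank i: dCᵢ/dt = (Cᵢ₋₁ − Cᵢ)/τᵢ with τᵢ = Vᵢ/Q.
τ₁ = 6.84/0.763 = 8.9646 min; τ₂ = 25.5/0.763 = 33.421 min.
Tank 1: C₁ = C_in(1 − e^(−t/τ₁)). Tank 2 (τ₁ ≠ τ₂): C₂ = C_in[1 − (τ₁ e^(−t/τ₁) − τ₂ e^(−t/τ₂))/(τ₁ − τ₂)].
At t = 50.8: e^(−t/τ₁) = 0.0034592, e^(−t/τ₂) = 0.21871.
C₂ = 1.67·[1 − (8.9646·0.0034592 − 33.421·0.21871)/(-24.456)] = 1.67·0.70239 = 1.1730 g/L.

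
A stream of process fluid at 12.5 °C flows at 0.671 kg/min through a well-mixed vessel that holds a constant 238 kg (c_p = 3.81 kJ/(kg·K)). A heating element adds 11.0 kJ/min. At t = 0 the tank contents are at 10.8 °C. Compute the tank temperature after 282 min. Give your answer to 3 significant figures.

14.1 °C

Unsteady energy balance on the tank contents: M c_p dT/dt = ṁ c_p (T_in − T) + 11.0.
τ = M/ṁ = 354.69 min; T_ss = T_in + Q̇/(ṁ c_p) = 12.5 + 11.0/(0.671·3.81) = 16.803 °C.
Solution: T(t) = T_ss + (T₀ − T_ss) e^(−t/τ).
T(282) = 16.803 + (-6.0027)·e^(−282/354.69) = 16.803 + (-6.0027)·0.45156 = 14.092 °C.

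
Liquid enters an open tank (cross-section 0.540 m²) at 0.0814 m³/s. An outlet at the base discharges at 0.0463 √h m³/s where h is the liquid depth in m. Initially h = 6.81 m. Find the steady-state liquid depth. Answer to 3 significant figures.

3.09 m

Level balance: A dh/dt = 0.0814 − 0.0463 √h. Setting dh/dt = 0:
Q_in = 0.0463 √h_ss ⇒ √h_ss = 0.0814/0.0463 = 1.7581.
h_ss = 1.7581² = 3.0909 m. (Since h₀ = 6.81 m > h_ss, the level will fall toward this value.)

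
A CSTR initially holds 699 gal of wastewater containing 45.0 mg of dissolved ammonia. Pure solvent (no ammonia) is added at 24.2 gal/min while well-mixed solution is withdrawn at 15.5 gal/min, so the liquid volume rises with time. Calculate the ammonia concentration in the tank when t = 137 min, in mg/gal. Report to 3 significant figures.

0.00404 mg/gal

Total volume: dV/dt = Q_in − Q_out = 8.7000 gal/min, so V(t) = 699 + 8.7000 t and V(137) = 1890.9 gal.
Solute balance: dm/dt = 0 − Q_out C = −Q_out m/V(t).
dm/m = −Q_out dt/(V₀ + 8.7000 t); integrating gives ln(m/m₀) = −(Q_out/(Q_in−Q_out)) ln(V/V₀).
m = m₀ (V₀/V)^(Q_out/(Q_in−Q_out)) = 45.0 × (699/1890.9)^(1.7816) = 7.6422 mg.
C = m/V = 7.6422/1890.9 = 0.0040415 mg/gal.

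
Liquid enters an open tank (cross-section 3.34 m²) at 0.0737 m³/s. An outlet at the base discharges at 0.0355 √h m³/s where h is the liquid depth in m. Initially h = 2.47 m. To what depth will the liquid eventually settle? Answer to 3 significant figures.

Mass balance (ρ constant): A dh/dt = Q_in − 0.0355 √h. At steady state dh/dt = 0:
Q_in = 0.0355 √h_ss ⇒ √h_ss = 0.0737/0.0355 = 2.0761.
h_ss = 2.0761² = 4.3100 m. (Since h₀ = 2.47 m < h_ss, the level will rise toward this value.)

4.31 m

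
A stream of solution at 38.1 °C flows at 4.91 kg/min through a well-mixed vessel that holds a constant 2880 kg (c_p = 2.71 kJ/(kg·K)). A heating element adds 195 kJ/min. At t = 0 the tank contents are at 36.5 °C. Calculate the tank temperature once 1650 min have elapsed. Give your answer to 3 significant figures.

M c_p dT/dt = ṁ c_p (T_in − T) + Q̇.
τ = M/ṁ = 586.56 min; T_ss = T_in + Q̇/(ṁ c_p) = 38.1 + 195/(4.91·2.71) = 52.755 °C.
Integrating: T(t) = T_ss + (T₀ − T_ss) e^(−t/τ).
T(1650) = 52.755 + (-16.255)·e^(−1650/586.56) = 52.755 + (-16.255)·0.060023 = 51.779 °C.

51.8 °C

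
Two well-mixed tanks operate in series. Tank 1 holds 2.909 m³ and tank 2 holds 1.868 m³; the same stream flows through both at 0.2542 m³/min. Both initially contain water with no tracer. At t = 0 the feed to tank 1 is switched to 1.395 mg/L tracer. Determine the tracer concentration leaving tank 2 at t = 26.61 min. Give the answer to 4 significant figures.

Species balance on tank i: dCᵢ/dt = (Cᵢ₋₁ − Cᵢ)/τᵢ with τᵢ = Vᵢ/Q.
τ₁ = 2.909/0.2542 = 11.4437 min; τ₂ = 1.868/0.2542 = 7.34854 min.
Solving the cascade with C₁(0)=C₂(0)=0 gives C₂(t) = C_in[1 − (τ₁ e^(−t/τ₁) − τ₂ e^(−t/τ₂))/(τ₁ − τ₂)].
At t = 26.61: e^(−t/τ₁) = 0.0977553, e^(−t/τ₂) = 0.0267526.
C₂ = 1.395·[1 − (11.4437·0.0977553 − 7.34854·0.0267526)/(4.09520)] = 1.395·0.774835 = 1.08090 mg/L.

1.081 mg/L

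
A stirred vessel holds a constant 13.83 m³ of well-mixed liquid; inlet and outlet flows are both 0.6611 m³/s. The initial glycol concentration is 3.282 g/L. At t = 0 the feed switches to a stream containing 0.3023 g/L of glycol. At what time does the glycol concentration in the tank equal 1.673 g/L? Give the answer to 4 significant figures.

Mass balance on the solute (V constant): V dC/dt = Q(C_in − C), so τ = V/Q = 20.9197 s.
C(t) = C_in + (C₀ − C_in) e^(−t/τ). Set C = 1.673 and solve for t:
e^(−t/τ) = (C − C_in)/(C₀ − C_in) = (1.673 − 0.3023)/(3.282 − 0.3023) = 0.460013
t = −τ ln(…) = 20.9197 × 0.776501 = 16.2442 s.

16.24 s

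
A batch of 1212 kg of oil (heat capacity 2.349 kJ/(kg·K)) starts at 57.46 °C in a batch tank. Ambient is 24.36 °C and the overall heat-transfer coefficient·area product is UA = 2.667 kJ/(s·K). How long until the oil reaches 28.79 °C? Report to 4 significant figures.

Energy balance: M c_p dT/dt = −UA(T − T_amb).
τ = M c_p/UA = 1067.49 s; T_ss = T_amb = 24.3600 °C.
T(t) = T_ss + (T₀ − T_ss)e^(−t/τ); set T = 28.79:
t = −τ ln[(T − T_ss)/(T₀ − T_ss)] = −1067.49 · ln(0.133837) = 2146.86 s.

2147 s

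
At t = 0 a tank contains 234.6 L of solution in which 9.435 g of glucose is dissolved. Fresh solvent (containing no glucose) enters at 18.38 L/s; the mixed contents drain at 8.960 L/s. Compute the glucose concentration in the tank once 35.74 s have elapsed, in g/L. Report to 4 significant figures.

Let m(t) be the amount of glucose. Volume: V(t) = V₀ + (Q_in − Q_out) t = 234.6 + 9.42000 t; V(35.74) = 571.271 L.
No glucose enters, so dm/dt = −Q_out · (m/V).
Separate: dm/m = −Q_out dt/V(t) ⇒ ln(m/m₀) = −(Q_out/(Q_in−Q_out)) ln(V/V₀).
m = m₀ (V₀/V)^(Q_out/(Q_in−Q_out)) = 9.435 × (234.6/571.271)^(0.951168) = 4.04671 g.
C = m/V = 4.04671/571.271 = 0.00708370 g/L.

0.007084 g/L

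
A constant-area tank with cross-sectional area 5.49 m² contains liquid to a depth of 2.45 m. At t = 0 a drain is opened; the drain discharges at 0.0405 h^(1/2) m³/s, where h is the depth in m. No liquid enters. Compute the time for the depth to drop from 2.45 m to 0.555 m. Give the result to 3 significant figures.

Volume balance on the tank: A dh/dt = −0.0405 √h.
Separate and integrate: 2(√h − √h₀) = −(0.0405/A) t.
t = 2A(√h₀ − √h)/0.0405 = 2·5.49·(√2.45 − √0.555)/0.0405
  = 10.980 × (1.5652 − 0.74498) / 0.0405 = 222.38 s.

222 s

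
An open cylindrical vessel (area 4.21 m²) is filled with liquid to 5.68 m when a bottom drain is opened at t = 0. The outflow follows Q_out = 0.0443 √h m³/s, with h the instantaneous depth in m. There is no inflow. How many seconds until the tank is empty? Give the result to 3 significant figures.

453 s

Volume balance on the tank: A dh/dt = −0.0443 √h.
∫ h^(−1/2) dh = −(0.0443/A) ∫ dt, giving 2√h = 2√h₀ − (0.0443/A) t.
Set h = 0: 2√h₀ = (0.0443/A) t_empty ⇒ t_empty = 2A√h₀/0.0443.
t_empty = 2·4.21·√5.68/0.0443 = 8.4200·2.3833/0.0443 = 452.98 s.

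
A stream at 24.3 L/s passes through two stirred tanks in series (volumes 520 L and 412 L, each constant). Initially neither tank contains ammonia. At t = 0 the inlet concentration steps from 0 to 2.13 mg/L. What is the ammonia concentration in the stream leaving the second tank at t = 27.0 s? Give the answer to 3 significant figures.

0.879 mg/L

Each tank obeys Vᵢ dCᵢ/dt = Q(Cᵢ₋₁ − Cᵢ), so τᵢ = Vᵢ/Q.
τ₁ = 520/24.3 = 21.399 s; τ₂ = 412/24.3 = 16.955 s.
Tank 1: C₁ = C_in(1 − e^(−t/τ₁)). Tank 2 (τ₁ ≠ τ₂): C₂ = C_in[1 − (τ₁ e^(−t/τ₁) − τ₂ e^(−t/τ₂))/(τ₁ − τ₂)].
At t = 27.0: e^(−t/τ₁) = 0.28316, e^(−t/τ₂) = 0.20342.
C₂ = 2.13·[1 − (21.399·0.28316 − 16.955·0.20342)/(4.4444)] = 2.13·0.41263 = 0.87891 mg/L.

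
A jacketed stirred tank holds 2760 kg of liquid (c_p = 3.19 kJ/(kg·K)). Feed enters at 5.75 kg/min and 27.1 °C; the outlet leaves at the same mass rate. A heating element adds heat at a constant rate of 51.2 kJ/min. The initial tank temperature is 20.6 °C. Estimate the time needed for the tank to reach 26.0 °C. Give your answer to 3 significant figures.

M c_p dT/dt = ṁ c_p (T_in − T) + Q̇.
τ = M/ṁ = 480.00 min; T_ss = T_in + Q̇/(ṁ c_p) = 29.891 °C.
T(t) = T_ss + (T₀ − T_ss) e^(−t/τ). Set T = 26.0:
e^(−t/τ) = (26.0 − 29.891)/(20.6 − 29.891) = 0.41881
t = −480.00 · ln(0.41881) = 417.76 min.

418 min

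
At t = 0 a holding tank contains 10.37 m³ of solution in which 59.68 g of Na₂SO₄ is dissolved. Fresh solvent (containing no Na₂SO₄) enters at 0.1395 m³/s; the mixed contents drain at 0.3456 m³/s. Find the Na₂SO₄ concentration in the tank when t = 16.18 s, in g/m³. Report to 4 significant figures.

4.426 g/m³

Let m(t) be the amount of Na₂SO₄. Volume: V(t) = V₀ + (Q_in − Q_out) t = 10.37 − 0.206100 t; V(16.18) = 7.03530 m³.
Solute balance: dm/dt = 0 − Q_out C = −Q_out m/V(t).
Separate: dm/m = −Q_out dt/V(t) ⇒ ln(m/m₀) = −(Q_out/(Q_in−Q_out)) ln(V/V₀).
m = m₀ (V₀/V)^(Q_out/(Q_in−Q_out)) = 59.68 × (10.37/7.03530)^(-1.67686) = 31.1376 g.
C = m/V = 31.1376/7.03530 = 4.42591 g/m³.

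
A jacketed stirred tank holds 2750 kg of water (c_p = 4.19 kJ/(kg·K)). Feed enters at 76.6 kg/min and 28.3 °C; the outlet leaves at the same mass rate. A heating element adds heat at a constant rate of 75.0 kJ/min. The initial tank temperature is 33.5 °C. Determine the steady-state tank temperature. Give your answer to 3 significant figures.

M c_p dT/dt = ṁ c_p (T_in − T) + Q̇.
At steady state dT/dt = 0 ⇒ T_ss = T_in + Q̇/(ṁ c_p) = 28.3 + 75.0/(76.6·4.19) = 28.534 °C.

28.5 °C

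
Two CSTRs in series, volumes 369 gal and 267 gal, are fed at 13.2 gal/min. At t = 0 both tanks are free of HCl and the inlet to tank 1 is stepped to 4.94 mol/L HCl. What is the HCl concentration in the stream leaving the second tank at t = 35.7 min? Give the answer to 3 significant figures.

2.17 mol/L

Each tank obeys Vᵢ dCᵢ/dt = Q(Cᵢ₋₁ − Cᵢ), so τᵢ = Vᵢ/Q.
τ₁ = 369/13.2 = 27.955 min; τ₂ = 267/13.2 = 20.227 min.
Solving the cascade with C₁(0)=C₂(0)=0 gives C₂(t) = C_in[1 − (τ₁ e^(−t/τ₁) − τ₂ e^(−t/τ₂))/(τ₁ − τ₂)].
At t = 35.7: e^(−t/τ₁) = 0.27885, e^(−t/τ₂) = 0.17120.
C₂ = 4.94·[1 − (27.955·0.27885 − 20.227·0.17120)/(7.7273)] = 4.94·0.43934 = 2.1704 mol/L.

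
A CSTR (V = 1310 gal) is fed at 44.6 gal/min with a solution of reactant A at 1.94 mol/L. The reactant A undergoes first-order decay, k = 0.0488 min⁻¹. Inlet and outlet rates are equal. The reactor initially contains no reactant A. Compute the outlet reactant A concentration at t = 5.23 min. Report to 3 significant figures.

0.280 mol/L

Species balance: V dC/dt = Q C_in − Q C − k V C.
This is linear with rate a = Q/V + k = 0.082846 min⁻¹.
C_ss = Q C_in/(Q + kV) = 0.79725 mol/L; C(t) = C_ss + (C₀ − C_ss) e^(−a t).
C(5.23) = 0.79725 + (-0.79725)·e^(−0.082846·5.23) = 0.79725 + (-0.79725)·0.64838 = 0.28033 mol/L.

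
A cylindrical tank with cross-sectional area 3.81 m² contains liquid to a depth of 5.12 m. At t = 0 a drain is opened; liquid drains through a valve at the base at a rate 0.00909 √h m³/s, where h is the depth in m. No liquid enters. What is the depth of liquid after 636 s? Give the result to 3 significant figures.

2.26 m

With no inflow, A dh/dt = −0.00909 √h.
∫ h^(−1/2) dh = −(0.00909/A) ∫ dt, giving 2√h = 2√h₀ − (0.00909/A) t.
√h = √5.12 − 0.00909·636/(2·3.81) = 2.2627 − 0.75869 = 1.5040.
h = 1.5040² = 2.2622 m.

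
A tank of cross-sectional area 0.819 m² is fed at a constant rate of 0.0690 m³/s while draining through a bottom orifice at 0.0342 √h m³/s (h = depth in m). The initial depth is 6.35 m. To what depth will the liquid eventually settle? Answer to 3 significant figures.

A dh/dt = Q_in − 0.0342 √h. Steady state requires inflow = outflow:
Q_in = 0.0342 √h_ss ⇒ √h_ss = 0.0690/0.0342 = 2.0175.
h_ss = 2.0175² = 4.0705 m. (Since h₀ = 6.35 m > h_ss, the level will fall toward this value.)

4.07 m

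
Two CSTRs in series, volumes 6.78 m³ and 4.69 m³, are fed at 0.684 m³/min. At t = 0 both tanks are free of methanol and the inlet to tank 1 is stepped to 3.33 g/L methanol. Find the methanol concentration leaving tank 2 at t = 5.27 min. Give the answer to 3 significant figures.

Species balance on tank i: dCᵢ/dt = (Cᵢ₋₁ − Cᵢ)/τᵢ with τᵢ = Vᵢ/Q.
τ₁ = 6.78/0.684 = 9.9123 min; τ₂ = 4.69/0.684 = 6.8567 min.
Solving the cascade with C₁(0)=C₂(0)=0 gives C₂(t) = C_in[1 − (τ₁ e^(−t/τ₁) − τ₂ e^(−t/τ₂))/(τ₁ − τ₂)].
At t = 5.27: e^(−t/τ₁) = 0.58763, e^(−t/τ₂) = 0.46367.
C₂ = 3.33·[1 − (9.9123·0.58763 − 6.8567·0.46367)/(3.0556)] = 3.33·0.13421 = 0.44691 g/L.

0.447 g/L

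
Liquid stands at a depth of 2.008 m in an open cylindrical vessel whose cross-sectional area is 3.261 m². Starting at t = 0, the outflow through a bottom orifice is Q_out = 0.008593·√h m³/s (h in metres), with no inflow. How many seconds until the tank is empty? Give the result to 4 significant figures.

1076 s

A dh/dt = −Q_out = −0.008593 √h.
∫ h^(−1/2) dh = −(0.008593/A) ∫ dt, giving 2√h = 2√h₀ − (0.008593/A) t.
Set h = 0: 2√h₀ = (0.008593/A) t_empty ⇒ t_empty = 2A√h₀/0.008593.
t_empty = 2·3.261·√2.008/0.008593 = 6.52200·1.41704/0.008593 = 1075.52 s.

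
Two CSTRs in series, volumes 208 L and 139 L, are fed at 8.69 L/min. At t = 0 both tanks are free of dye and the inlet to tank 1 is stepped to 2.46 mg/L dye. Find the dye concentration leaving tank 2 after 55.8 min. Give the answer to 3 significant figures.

Species balance on tank i: dCᵢ/dt = (Cᵢ₋₁ − Cᵢ)/τᵢ with τᵢ = Vᵢ/Q.
τ₁ = 208/8.69 = 23.936 min; τ₂ = 139/8.69 = 15.995 min.
Tank 1: C₁ = C_in(1 − e^(−t/τ₁)). Tank 2 (τ₁ ≠ τ₂): C₂ = C_in[1 − (τ₁ e^(−t/τ₁) − τ₂ e^(−t/τ₂))/(τ₁ − τ₂)].
At t = 55.8: e^(−t/τ₁) = 0.097173, e^(−t/τ₂) = 0.030547.
C₂ = 2.46·[1 − (23.936·0.097173 − 15.995·0.030547)/(7.9402)] = 2.46·0.76861 = 1.8908 mg/L.

1.89 mg/L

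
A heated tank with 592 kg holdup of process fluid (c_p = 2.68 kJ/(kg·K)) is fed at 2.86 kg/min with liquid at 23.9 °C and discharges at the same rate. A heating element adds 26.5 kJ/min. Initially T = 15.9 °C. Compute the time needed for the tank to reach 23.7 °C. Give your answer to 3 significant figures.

M c_p dT/dt = ṁ c_p (T_in − T) + Q̇.
τ = M/ṁ = 206.99 min; T_ss = T_in + Q̇/(ṁ c_p) = 27.357 °C.
T(t) = T_ss + (T₀ − T_ss) e^(−t/τ). Set T = 23.7:
e^(−t/τ) = (23.7 − 27.357)/(15.9 − 27.357) = 0.31922
t = −206.99 · ln(0.31922) = 236.36 min.

236 min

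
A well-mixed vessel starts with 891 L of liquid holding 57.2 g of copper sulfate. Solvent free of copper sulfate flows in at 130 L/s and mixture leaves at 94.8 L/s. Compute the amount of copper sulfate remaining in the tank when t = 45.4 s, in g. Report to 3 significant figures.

Let m(t) be the amount of copper sulfate. Volume: V(t) = V₀ + (Q_in − Q_out) t = 891 + 35.200 t; V(45.4) = 2489.1 L.
Species balance (pure solvent in): dm/dt = −Q_out · m/V(t).
dm/m = −Q_out dt/(V₀ + 35.200 t); integrating gives ln(m/m₀) = −(Q_out/(Q_in−Q_out)) ln(V/V₀).
m = m₀ (V₀/V)^(Q_out/(Q_in−Q_out)) = 57.2 × (891/2489.1)^(2.6932) = 3.5959 g.

3.60 g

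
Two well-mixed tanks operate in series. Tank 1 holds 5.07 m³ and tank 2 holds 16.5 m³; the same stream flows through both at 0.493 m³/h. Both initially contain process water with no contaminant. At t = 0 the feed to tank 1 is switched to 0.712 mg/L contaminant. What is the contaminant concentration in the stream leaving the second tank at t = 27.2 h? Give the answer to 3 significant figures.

0.278 mg/L

Species balance on tank i: dCᵢ/dt = (Cᵢ₋₁ − Cᵢ)/τᵢ with τᵢ = Vᵢ/Q.
τ₁ = 5.07/0.493 = 10.284 h; τ₂ = 16.5/0.493 = 33.469 h.
Tank 1: C₁ = C_in(1 − e^(−t/τ₁)). Tank 2 (τ₁ ≠ τ₂): C₂ = C_in[1 − (τ₁ e^(−t/τ₁) − τ₂ e^(−t/τ₂))/(τ₁ − τ₂)].
At t = 27.2: e^(−t/τ₁) = 0.071013, e^(−t/τ₂) = 0.44366.
C₂ = 0.712·[1 − (10.284·0.071013 − 33.469·0.44366)/(-23.185)] = 0.712·0.39105 = 0.27843 mg/L.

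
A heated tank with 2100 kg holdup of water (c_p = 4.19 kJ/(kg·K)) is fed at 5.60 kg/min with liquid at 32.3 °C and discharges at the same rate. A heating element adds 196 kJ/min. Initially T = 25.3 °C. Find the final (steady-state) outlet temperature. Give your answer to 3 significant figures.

First-law balance (no shaft work): M c_p dT/dt = ṁ c_p (T_in − T) + 196.
At steady state dT/dt = 0 ⇒ T_ss = T_in + Q̇/(ṁ c_p) = 32.3 + 196/(5.60·4.19) = 40.653 °C.

40.7 °C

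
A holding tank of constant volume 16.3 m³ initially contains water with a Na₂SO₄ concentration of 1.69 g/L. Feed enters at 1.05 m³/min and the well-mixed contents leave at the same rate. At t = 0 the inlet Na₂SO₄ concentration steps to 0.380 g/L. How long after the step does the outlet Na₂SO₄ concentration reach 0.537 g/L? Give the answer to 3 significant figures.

32.9 min

Species balance: V dC/dt = Q(C_in − C) ⇒ τ = V/Q = 15.524 min.
C(t) = C_in + (C₀ − C_in) e^(−t/τ). Set C = 0.537 and solve for t:
e^(−t/τ) = (C − C_in)/(C₀ − C_in) = (0.537 − 0.380)/(1.69 − 0.380) = 0.11985
t = −τ ln(…) = 15.524 × 2.1215 = 32.934 min.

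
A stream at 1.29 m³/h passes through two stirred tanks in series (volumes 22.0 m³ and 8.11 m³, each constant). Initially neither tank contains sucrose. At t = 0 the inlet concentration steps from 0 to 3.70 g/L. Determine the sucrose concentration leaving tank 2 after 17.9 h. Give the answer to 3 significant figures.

Time constants: τᵢ = Vᵢ/Q for each well-mixed tank.
τ₁ = 22.0/1.29 = 17.054 h; τ₂ = 8.11/1.29 = 6.2868 h.
Tank 1: C₁ = C_in(1 − e^(−t/τ₁)). Tank 2 (τ₁ ≠ τ₂): C₂ = C_in[1 − (τ₁ e^(−t/τ₁) − τ₂ e^(−t/τ₂))/(τ₁ − τ₂)].
At t = 17.9: e^(−t/τ₁) = 0.35008, e^(−t/τ₂) = 0.058005.
C₂ = 3.70·[1 − (17.054·0.35008 − 6.2868·0.058005)/(10.767)] = 3.70·0.47938 = 1.7737 g/L.

1.77 g/L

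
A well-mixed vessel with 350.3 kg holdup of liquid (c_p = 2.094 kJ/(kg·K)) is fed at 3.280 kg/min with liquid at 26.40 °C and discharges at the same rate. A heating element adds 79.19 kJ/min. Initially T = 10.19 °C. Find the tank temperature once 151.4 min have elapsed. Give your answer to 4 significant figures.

31.21 °C

M c_p dT/dt = ṁ c_p (T_in − T) + Q̇.
Rearrange: dT/dt = (T_ss − T)/τ with τ = M/ṁ = 106.799 min and T_ss = T_in + Q̇/(ṁ c_p) = 37.9297 °C.
T approaches T_ss exponentially: T(t) = T_ss + (T₀ − T_ss) e^(−t/τ).
T(151.4) = 37.9297 + (-27.7397)·e^(−151.4/106.799) = 37.9297 + (-27.7397)·0.242290 = 31.2087 °C.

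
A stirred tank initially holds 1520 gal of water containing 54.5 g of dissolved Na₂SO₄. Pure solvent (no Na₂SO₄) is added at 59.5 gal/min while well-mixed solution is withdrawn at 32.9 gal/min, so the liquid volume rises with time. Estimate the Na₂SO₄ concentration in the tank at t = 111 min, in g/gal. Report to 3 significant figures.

0.00321 g/gal

Let m(t) be the amount of Na₂SO₄. Volume: V(t) = V₀ + (Q_in − Q_out) t = 1520 + 26.600 t; V(111) = 4472.6 gal.
No Na₂SO₄ enters, so dm/dt = −Q_out · (m/V).
dm/m = −Q_out dt/(V₀ + 26.600 t); integrating gives ln(m/m₀) = −(Q_out/(Q_in−Q_out)) ln(V/V₀).
m = m₀ (V₀/V)^(Q_out/(Q_in−Q_out)) = 54.5 × (1520/4472.6)^(1.2368) = 14.344 g.
C = m/V = 14.344/4472.6 = 0.0032071 g/gal.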